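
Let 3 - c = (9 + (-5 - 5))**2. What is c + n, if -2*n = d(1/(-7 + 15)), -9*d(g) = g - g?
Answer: 2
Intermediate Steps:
d(g) = 0 (d(g) = -(g - g)/9 = -1/9*0 = 0)
n = 0 (n = -1/2*0 = 0)
c = 2 (c = 3 - (9 + (-5 - 5))**2 = 3 - (9 - 10)**2 = 3 - 1*(-1)**2 = 3 - 1*1 = 3 - 1 = 2)
c + n = 2 + 0 = 2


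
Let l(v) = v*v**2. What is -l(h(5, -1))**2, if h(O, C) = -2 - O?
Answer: -117649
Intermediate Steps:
l(v) = v**3
-l(h(5, -1))**2 = -((-2 - 1*5)**3)**2 = -((-2 - 5)**3)**2 = -((-7)**3)**2 = -1*(-343)**2 = -1*117649 = -117649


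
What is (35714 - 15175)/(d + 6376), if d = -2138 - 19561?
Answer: -20539/15323 ≈ -1.3404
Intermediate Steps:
d = -21699
(35714 - 15175)/(d + 6376) = (35714 - 15175)/(-21699 + 6376) = 20539/(-15323) = 20539*(-1/15323) = -20539/15323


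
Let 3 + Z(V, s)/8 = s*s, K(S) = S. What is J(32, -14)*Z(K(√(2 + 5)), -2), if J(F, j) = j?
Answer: -112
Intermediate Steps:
Z(V, s) = -24 + 8*s² (Z(V, s) = -24 + 8*(s*s) = -24 + 8*s²)
J(32, -14)*Z(K(√(2 + 5)), -2) = -14*(-24 + 8*(-2)²) = -14*(-24 + 8*4) = -14*(-24 + 32) = -14*8 = -112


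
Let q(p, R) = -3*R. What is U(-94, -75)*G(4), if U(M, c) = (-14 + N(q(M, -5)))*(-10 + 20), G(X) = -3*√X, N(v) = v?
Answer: -60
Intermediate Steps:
U(M, c) = 10 (U(M, c) = (-14 - 3*(-5))*(-10 + 20) = (-14 + 15)*10 = 1*10 = 10)
U(-94, -75)*G(4) = 10*(-3*√4) = 10*(-3*2) = 10*(-6) = -60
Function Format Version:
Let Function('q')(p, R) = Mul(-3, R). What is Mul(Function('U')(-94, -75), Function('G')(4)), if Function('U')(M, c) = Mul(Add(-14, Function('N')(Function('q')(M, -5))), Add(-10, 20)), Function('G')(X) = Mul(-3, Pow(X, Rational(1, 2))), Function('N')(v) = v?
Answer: -60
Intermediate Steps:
Function('U')(M, c) = 10 (Function('U')(M, c) = Mul(Add(-14, Mul(-3, -5)), Add(-10, 20)) = Mul(Add(-14, 15), 10) = Mul(1, 10) = 10)
Mul(Function('U')(-94, -75), Function('G')(4)) = Mul(10, Mul(-3, Pow(4, Rational(1, 2)))) = Mul(10, Mul(-3, 2)) = Mul(10, -6) = -60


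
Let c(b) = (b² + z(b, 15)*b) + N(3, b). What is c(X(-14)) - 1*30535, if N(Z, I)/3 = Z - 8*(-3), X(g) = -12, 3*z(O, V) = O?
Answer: -30262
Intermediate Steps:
z(O, V) = O/3
N(Z, I) = 72 + 3*Z (N(Z, I) = 3*(Z - 8*(-3)) = 3*(Z + 24) = 3*(24 + Z) = 72 + 3*Z)
c(b) = 81 + 4*b²/3 (c(b) = (b² + (b/3)*b) + (72 + 3*3) = (b² + b²/3) + (72 + 9) = 4*b²/3 + 81 = 81 + 4*b²/3)
c(X(-14)) - 1*30535 = (81 + (4/3)*(-12)²) - 1*30535 = (81 + (4/3)*144) - 30535 = (81 + 192) - 30535 = 273 - 30535 = -30262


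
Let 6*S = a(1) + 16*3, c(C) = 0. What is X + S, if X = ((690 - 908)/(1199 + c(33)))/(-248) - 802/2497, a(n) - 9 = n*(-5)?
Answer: 7752665/928884 ≈ 8.3462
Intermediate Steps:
a(n) = 9 - 5*n (a(n) = 9 + n*(-5) = 9 - 5*n)
S = 26/3 (S = ((9 - 5*1) + 16*3)/6 = ((9 - 5) + 48)/6 = (4 + 48)/6 = (⅙)*52 = 26/3 ≈ 8.6667)
X = -99221/309628 (X = ((690 - 908)/(1199 + 0))/(-248) - 802/2497 = -218/1199*(-1/248) - 802*1/2497 = -218*1/1199*(-1/248) - 802/2497 = -2/11*(-1/248) - 802/2497 = 1/1364 - 802/2497 = -99221/309628 ≈ -0.32045)
X + S = -99221/309628 + 26/3 = 7752665/928884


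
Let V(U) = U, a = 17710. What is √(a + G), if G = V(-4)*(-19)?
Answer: √17786 ≈ 133.36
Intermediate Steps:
G = 76 (G = -4*(-19) = 76)
√(a + G) = √(17710 + 76) = √17786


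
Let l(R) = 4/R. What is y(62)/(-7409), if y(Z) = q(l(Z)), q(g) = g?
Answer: -2/229679 ≈ -8.7078e-6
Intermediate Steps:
y(Z) = 4/Z
y(62)/(-7409) = (4/62)/(-7409) = (4*(1/62))*(-1/7409) = (2/31)*(-1/7409) = -2/229679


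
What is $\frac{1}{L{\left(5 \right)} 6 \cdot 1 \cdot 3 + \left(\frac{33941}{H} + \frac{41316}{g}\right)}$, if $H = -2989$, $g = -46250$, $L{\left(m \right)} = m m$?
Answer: $\frac{69120625}{30257648863} \approx 0.0022844$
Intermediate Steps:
$L{\left(m \right)} = m^{2}$
$\frac{1}{L{\left(5 \right)} 6 \cdot 1 \cdot 3 + \left(\frac{33941}{H} + \frac{41316}{g}\right)} = \frac{1}{5^{2} \cdot 6 \cdot 1 \cdot 3 + \left(\frac{33941}{-2989} + \frac{41316}{-46250}\right)} = \frac{1}{25 \cdot 6 \cdot 3 + \left(33941 \left(- \frac{1}{2989}\right) + 41316 \left(- \frac{1}{46250}\right)\right)} = \frac{1}{25 \cdot 18 - \frac{846632387}{69120625}} = \frac{1}{450 - \frac{846632387}{69120625}} = \frac{1}{\frac{30257648863}{69120625}} = \frac{69120625}{30257648863}$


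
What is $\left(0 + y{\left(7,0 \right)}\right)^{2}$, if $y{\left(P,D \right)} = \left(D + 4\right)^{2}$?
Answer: $256$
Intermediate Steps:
$y{\left(P,D \right)} = \left(4 + D\right)^{2}$
$\left(0 + y{\left(7,0 \right)}\right)^{2} = \left(0 + \left(4 + 0\right)^{2}\right)^{2} = \left(0 + 4^{2}\right)^{2} = \left(0 + 16\right)^{2} = 16^{2} = 256$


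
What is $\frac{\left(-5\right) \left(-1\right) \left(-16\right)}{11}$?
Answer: $- \frac{80}{11} \approx -7.2727$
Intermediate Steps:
$\frac{\left(-5\right) \left(-1\right) \left(-16\right)}{11} = 5 \left(-16\right) \frac{1}{11} = \left(-80\right) \frac{1}{11} = - \frac{80}{11}$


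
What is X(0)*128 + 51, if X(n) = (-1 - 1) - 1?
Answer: -333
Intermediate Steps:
X(n) = -3 (X(n) = -2 - 1 = -3)
X(0)*128 + 51 = -3*128 + 51 = -384 + 51 = -333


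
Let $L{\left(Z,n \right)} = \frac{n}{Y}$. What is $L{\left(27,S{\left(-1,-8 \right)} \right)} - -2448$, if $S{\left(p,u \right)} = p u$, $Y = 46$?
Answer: $\frac{56308}{23} \approx 2448.2$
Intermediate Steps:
$L{\left(Z,n \right)} = \frac{n}{46}$
$L{\left(27,S{\left(-1,-8 \right)} \right)} - -2448 = \frac{\left(-1\right) \left(-8\right)}{46} - -2448 = \frac{1}{46} \cdot 8 + 2448 = \frac{4}{23} + 2448 = \frac{56308}{23}$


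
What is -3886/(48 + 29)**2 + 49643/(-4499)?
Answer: -28346951/2424961 ≈ -11.690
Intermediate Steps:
-3886/(48 + 29)**2 + 49643/(-4499) = -3886/(77**2) + 49643*(-1/4499) = -3886/5929 - 4513/409 = -28346951/2424961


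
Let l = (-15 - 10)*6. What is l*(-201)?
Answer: 30150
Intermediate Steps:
l = -150 (l = -25*6 = -150)
l*(-201) = -150*(-201) = 30150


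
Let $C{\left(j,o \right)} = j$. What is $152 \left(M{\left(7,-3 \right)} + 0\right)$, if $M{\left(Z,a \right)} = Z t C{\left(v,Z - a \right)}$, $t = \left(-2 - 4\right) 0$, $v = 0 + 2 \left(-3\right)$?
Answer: $0$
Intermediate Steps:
$v = -6$ ($v = 0 - 6 = -6$)
$t = 0$ ($t = \left(-6\right) 0 = 0$)
$M{\left(Z,a \right)} = 0$ ($M{\left(Z,a \right)} = Z 0 \left(-6\right) = 0 \left(-6\right) = 0$)
$152 \left(M{\left(7,-3 \right)} + 0\right) = 152 \left(0 + 0\right) = 152 \cdot 0 = 0$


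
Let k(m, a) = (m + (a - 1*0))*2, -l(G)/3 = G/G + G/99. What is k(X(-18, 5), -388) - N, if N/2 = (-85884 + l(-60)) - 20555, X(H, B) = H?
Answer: 2332752/11 ≈ 2.1207e+5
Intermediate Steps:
l(G) = -3 - G/33 (l(G) = -3*(G/G + G/99) = -3*(1 + G*(1/99)) = -3*(1 + G/99) = -3 - G/33)
k(m, a) = 2*a + 2*m (k(m, a) = (m + (a + 0))*2 = (m + a)*2 = (a + m)*2 = 2*a + 2*m)
N = -2341684/11 (N = 2*((-85884 + (-3 - 1/33*(-60))) - 20555) = 2*((-85884 + (-3 + 20/11)) - 20555) = 2*((-85884 - 13/11) - 20555) = 2*(-944737/11 - 20555) = 2*(-1170842/11) = -2341684/11 ≈ -2.1288e+5)
k(X(-18, 5), -388) - N = (2*(-388) + 2*(-18)) - 1*(-2341684/11) = (-776 - 36) + 2341684/11 = -812 + 2341684/11 = 2332752/11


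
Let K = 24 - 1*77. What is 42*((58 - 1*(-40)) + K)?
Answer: 1890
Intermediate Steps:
K = -53 (K = 24 - 77 = -53)
42*((58 - 1*(-40)) + K) = 42*((58 - 1*(-40)) - 53) = 42*((58 + 40) - 53) = 42*(98 - 53) = 42*45 = 1890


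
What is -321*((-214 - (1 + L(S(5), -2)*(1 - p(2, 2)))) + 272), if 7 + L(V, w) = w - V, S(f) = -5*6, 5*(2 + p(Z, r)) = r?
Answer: -3852/5 ≈ -770.40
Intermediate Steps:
p(Z, r) = -2 + r/5
S(f) = -30
L(V, w) = -7 + w - V (L(V, w) = -7 + (w - V) = -7 + w - V)
-321*((-214 - (1 + L(S(5), -2)*(1 - p(2, 2)))) + 272) = -321*((-214 - (1 + (-7 - 2 - 1*(-30))*(1 - (-2 + (1/5)*2)))) + 272) = -321*((-214 - (1 + (-7 - 2 + 30)*(1 - (-2 + 2/5)))) + 272) = -321*((-214 - (1 + 21*(1 - 1*(-8/5)))) + 272) = -321*((-214 - (1 + 21*(1 + 8/5))) + 272) = -321*((-214 - (1 + 21*(13/5))) + 272) = -321*((-214 - (1 + 273/5)) + 272) = -321*((-214 - 1*278/5) + 272) = -321*((-214 - 278/5) + 272) = -321*(-1348/5 + 272) = -321*12/5 = -3852/5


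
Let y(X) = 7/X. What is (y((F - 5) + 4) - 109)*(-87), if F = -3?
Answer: 38541/4 ≈ 9635.3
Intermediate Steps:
(y((F - 5) + 4) - 109)*(-87) = (7/((-3 - 5) + 4) - 109)*(-87) = (7/(-8 + 4) - 109)*(-87) = (7/(-4) - 109)*(-87) = (7*(-¼) - 109)*(-87) = (-7/4 - 109)*(-87) = -443/4*(-87) = 38541/4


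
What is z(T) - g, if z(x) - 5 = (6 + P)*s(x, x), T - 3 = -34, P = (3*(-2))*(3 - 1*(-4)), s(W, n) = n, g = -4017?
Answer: 5138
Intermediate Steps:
P = -42 (P = -6*(3 + 4) = -6*7 = -42)
T = -31 (T = 3 - 34 = -31)
z(x) = 5 - 36*x (z(x) = 5 + (6 - 42)*x = 5 - 36*x)
z(T) - g = (5 - 36*(-31)) - 1*(-4017) = (5 + 1116) + 4017 = 1121 + 4017 = 5138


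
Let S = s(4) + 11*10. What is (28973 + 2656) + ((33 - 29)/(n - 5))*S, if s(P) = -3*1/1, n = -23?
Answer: 221296/7 ≈ 31614.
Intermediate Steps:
s(P) = -3 (s(P) = -3*1 = -3)
S = 107 (S = -3 + 11*10 = -3 + 110 = 107)
(28973 + 2656) + ((33 - 29)/(n - 5))*S = (28973 + 2656) + ((33 - 29)/(-23 - 5))*107 = 31629 + (4/(-28))*107 = 31629 + (4*(-1/28))*107 = 31629 - ⅐*107 = 31629 - 107/7 = 221296/7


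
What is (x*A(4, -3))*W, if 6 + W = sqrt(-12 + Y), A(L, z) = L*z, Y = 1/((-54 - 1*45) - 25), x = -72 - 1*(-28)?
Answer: -3168 + 264*I*sqrt(46159)/31 ≈ -3168.0 + 1829.7*I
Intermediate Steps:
x = -44 (x = -72 + 28 = -44)
Y = -1/124 (Y = 1/((-54 - 45) - 25) = 1/(-99 - 25) = 1/(-124) = -1/124 ≈ -0.0080645)
W = -6 + I*sqrt(46159)/62 (W = -6 + sqrt(-12 - 1/124) = -6 + sqrt(-1489/124) = -6 + I*sqrt(46159)/62 ≈ -6.0 + 3.4653*I)
(x*A(4, -3))*W = (-176*(-3))*(-6 + I*sqrt(46159)/62) = (-44*(-12))*(-6 + I*sqrt(46159)/62) = 528*(-6 + I*sqrt(46159)/62) = -3168 + 264*I*sqrt(46159)/31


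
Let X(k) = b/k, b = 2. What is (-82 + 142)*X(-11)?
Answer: -120/11 ≈ -10.909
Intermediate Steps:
X(k) = 2/k
(-82 + 142)*X(-11) = (-82 + 142)*(2/(-11)) = 60*(2*(-1/11)) = 60*(-2/11) = -120/11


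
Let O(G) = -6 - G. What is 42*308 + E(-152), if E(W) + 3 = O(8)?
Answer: 12919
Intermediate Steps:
E(W) = -17 (E(W) = -3 + (-6 - 1*8) = -3 + (-6 - 8) = -3 - 14 = -17)
42*308 + E(-152) = 42*308 - 17 = 12936 - 17 = 12919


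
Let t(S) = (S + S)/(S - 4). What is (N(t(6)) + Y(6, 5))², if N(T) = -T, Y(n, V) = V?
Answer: 1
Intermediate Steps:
t(S) = 2*S/(-4 + S) (t(S) = (2*S)/(-4 + S) = 2*S/(-4 + S))
(N(t(6)) + Y(6, 5))² = (-2*6/(-4 + 6) + 5)² = (-2*6/2 + 5)² = (-1*6 + 5)² = (-6 + 5)² = (-1)² = 1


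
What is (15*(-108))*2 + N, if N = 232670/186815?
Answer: -121009586/37363 ≈ -3238.8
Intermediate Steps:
N = 46534/37363 (N = 232670*(1/186815) = 46534/37363 ≈ 1.2455)
(15*(-108))*2 + N = (15*(-108))*2 + 46534/37363 = -1620*2 + 46534/37363 = -3240 + 46534/37363 = -121009586/37363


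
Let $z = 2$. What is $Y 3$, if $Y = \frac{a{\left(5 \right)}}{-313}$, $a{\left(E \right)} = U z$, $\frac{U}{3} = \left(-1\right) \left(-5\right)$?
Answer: $- \frac{90}{313} \approx -0.28754$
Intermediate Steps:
$U = 15$ ($U = 3 \left(\left(-1\right) \left(-5\right)\right) = 3 \cdot 5 = 15$)
$a{\left(E \right)} = 30$ ($a{\left(E \right)} = 15 \cdot 2 = 30$)
$Y = - \frac{30}{313}$ ($Y = \frac{30}{-313} = 30 \left(- \frac{1}{313}\right) = - \frac{30}{313} \approx -0.095847$)
$Y 3 = \left(- \frac{30}{313}\right) 3 = - \frac{90}{313}$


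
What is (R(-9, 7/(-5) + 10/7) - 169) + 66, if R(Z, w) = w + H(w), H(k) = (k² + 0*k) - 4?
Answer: -131039/1225 ≈ -106.97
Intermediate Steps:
H(k) = -4 + k² (H(k) = (k² + 0) - 4 = k² - 4 = -4 + k²)
R(Z, w) = -4 + w + w² (R(Z, w) = w + (-4 + w²) = -4 + w + w²)
(R(-9, 7/(-5) + 10/7) - 169) + 66 = ((-4 + (7/(-5) + 10/7) + (7/(-5) + 10/7)²) - 169) + 66 = ((-4 + (7*(-⅕) + 10*(⅐)) + (7*(-⅕) + 10*(⅐))²) - 169) + 66 = ((-4 + (-7/5 + 10/7) + (-7/5 + 10/7)²) - 169) + 66 = ((-4 + 1/35 + (1/35)²) - 169) + 66 = ((-4 + 1/35 + 1/1225) - 169) + 66 = (-4864/1225 - 169) + 66 = -211889/1225 + 66 = -131039/1225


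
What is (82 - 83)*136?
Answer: -136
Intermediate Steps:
(82 - 83)*136 = -1*136 = -136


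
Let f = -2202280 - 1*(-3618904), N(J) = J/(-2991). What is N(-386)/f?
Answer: 193/2118561192 ≈ 9.1100e-8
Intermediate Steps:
N(J) = -J/2991 (N(J) = J*(-1/2991) = -J/2991)
f = 1416624 (f = -2202280 + 3618904 = 1416624)
N(-386)/f = -1/2991*(-386)/1416624 = (386/2991)*(1/1416624) = 193/2118561192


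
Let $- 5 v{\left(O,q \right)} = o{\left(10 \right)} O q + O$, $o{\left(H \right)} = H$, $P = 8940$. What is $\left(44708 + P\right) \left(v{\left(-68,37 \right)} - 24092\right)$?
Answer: $- \frac{5109006336}{5} \approx -1.0218 \cdot 10^{9}$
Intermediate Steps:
$v{\left(O,q \right)} = - \frac{O}{5} - 2 O q$ ($v{\left(O,q \right)} = - \frac{10 O q + O}{5} = - \frac{O + 10 O q}{5} = - \frac{O}{5} - 2 O q$)
$\left(44708 + P\right) \left(v{\left(-68,37 \right)} - 24092\right) = \left(44708 + 8940\right) \left(\left(- \frac{1}{5}\right) \left(-68\right) \left(1 + 10 \cdot 37\right) - 24092\right) = 53648 \left(\left(- \frac{1}{5}\right) \left(-68\right) \left(1 + 370\right) - 24092\right) = 53648 \left(\left(- \frac{1}{5}\right) \left(-68\right) 371 - 24092\right) = 53648 \left(\frac{25228}{5} - 24092\right) = 53648 \left(- \frac{95232}{5}\right) = - \frac{5109006336}{5}$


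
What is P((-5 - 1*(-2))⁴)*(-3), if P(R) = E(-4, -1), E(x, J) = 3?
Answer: -9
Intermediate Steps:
P(R) = 3
P((-5 - 1*(-2))⁴)*(-3) = 3*(-3) = -9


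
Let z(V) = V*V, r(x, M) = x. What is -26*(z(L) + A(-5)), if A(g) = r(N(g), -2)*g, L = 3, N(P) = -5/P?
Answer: -104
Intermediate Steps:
A(g) = -5 (A(g) = (-5/g)*g = -5)
z(V) = V**2
-26*(z(L) + A(-5)) = -26*(3**2 - 5) = -26*(9 - 5) = -26*4 = -104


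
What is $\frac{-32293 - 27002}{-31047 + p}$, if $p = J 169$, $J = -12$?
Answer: $\frac{3953}{2205} \approx 1.7927$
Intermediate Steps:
$p = -2028$ ($p = \left(-12\right) 169 = -2028$)
$\frac{-32293 - 27002}{-31047 + p} = \frac{-32293 - 27002}{-31047 - 2028} = - \frac{59295}{-33075} = \left(-59295\right) \left(- \frac{1}{33075}\right) = \frac{3953}{2205}$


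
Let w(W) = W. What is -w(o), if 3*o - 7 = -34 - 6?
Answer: 11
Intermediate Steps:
o = -11 (o = 7/3 + (-34 - 6)/3 = 7/3 + (⅓)*(-40) = 7/3 - 40/3 = -11)
-w(o) = -1*(-11) = 11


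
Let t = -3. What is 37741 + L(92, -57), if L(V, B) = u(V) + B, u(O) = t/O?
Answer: 3466925/92 ≈ 37684.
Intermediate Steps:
u(O) = -3/O
L(V, B) = B - 3/V (L(V, B) = -3/V + B = B - 3/V)
37741 + L(92, -57) = 37741 + (-57 - 3/92) = 37741 - 5247/92 = 3466925/92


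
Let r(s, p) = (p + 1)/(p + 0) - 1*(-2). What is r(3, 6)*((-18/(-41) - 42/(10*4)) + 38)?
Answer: 582521/4920 ≈ 118.40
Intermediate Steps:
r(s, p) = 2 + (1 + p)/p (r(s, p) = (1 + p)/p + 2 = 2 + (1 + p)/p)
r(3, 6)*((-18/(-41) - 42/(10*4)) + 38) = (3 + 1/6)*((-18/(-41) - 42/(10*4)) + 38) = (3 + 1/6)*((-18*(-1/41) - 42/40) + 38) = 19*((18/41 - 42*1/40) + 38)/6 = 19*((18/41 - 21/20) + 38)/6 = 19*(-501/820 + 38)/6 = (19/6)*(30659/820) = 582521/4920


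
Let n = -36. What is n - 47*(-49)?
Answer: 2267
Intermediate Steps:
n - 47*(-49) = -36 - 47*(-49) = -36 + 2303 = 2267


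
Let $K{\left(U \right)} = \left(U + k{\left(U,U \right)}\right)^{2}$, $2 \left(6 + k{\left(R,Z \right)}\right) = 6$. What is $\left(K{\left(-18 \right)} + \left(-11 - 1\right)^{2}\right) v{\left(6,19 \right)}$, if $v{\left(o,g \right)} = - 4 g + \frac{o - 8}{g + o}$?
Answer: $- \frac{222534}{5} \approx -44507.0$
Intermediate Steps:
$k{\left(R,Z \right)} = -3$ ($k{\left(R,Z \right)} = -6 + \frac{1}{2} \cdot 6 = -6 + 3 = -3$)
$v{\left(o,g \right)} = - 4 g + \frac{-8 + o}{g + o}$
$K{\left(U \right)} = \left(-3 + U\right)^{2}$ ($K{\left(U \right)} = \left(U - 3\right)^{2} = \left(-3 + U\right)^{2}$)
$\left(K{\left(-18 \right)} + \left(-11 - 1\right)^{2}\right) v{\left(6,19 \right)} = \left(\left(-3 - 18\right)^{2} + \left(-11 - 1\right)^{2}\right) \frac{-8 + 6 - 4 \cdot 19^{2} - 76 \cdot 6}{19 + 6} = \left(\left(-21\right)^{2} + \left(-12\right)^{2}\right) \frac{-8 + 6 - 1444 - 456}{25} = \left(441 + 144\right) \frac{-8 + 6 - 1444 - 456}{25} = 585 \cdot \frac{1}{25} \left(-1902\right) = 585 \left(- \frac{1902}{25}\right) = - \frac{222534}{5}$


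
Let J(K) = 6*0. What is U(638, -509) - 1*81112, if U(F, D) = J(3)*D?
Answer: -81112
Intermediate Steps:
J(K) = 0
U(F, D) = 0 (U(F, D) = 0*D = 0)
U(638, -509) - 1*81112 = 0 - 1*81112 = 0 - 81112 = -81112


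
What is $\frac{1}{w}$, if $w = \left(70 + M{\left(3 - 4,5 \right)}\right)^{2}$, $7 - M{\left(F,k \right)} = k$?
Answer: $\frac{1}{5184} \approx 0.0001929$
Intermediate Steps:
$M{\left(F,k \right)} = 7 - k$
$w = 5184$ ($w = \left(70 + \left(7 - 5\right)\right)^{2} = \left(70 + 2\right)^{2} = 72^{2} = 5184$)
$\frac{1}{w} = \frac{1}{5184}$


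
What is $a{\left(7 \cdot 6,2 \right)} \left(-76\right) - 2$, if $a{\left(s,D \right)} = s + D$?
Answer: $-3346$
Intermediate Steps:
$a{\left(s,D \right)} = D + s$
$a{\left(7 \cdot 6,2 \right)} \left(-76\right) - 2 = \left(2 + 7 \cdot 6\right) \left(-76\right) - 2 = \left(2 + 42\right) \left(-76\right) - 2 = 44 \left(-76\right) - 2 = -3344 - 2 = -3346$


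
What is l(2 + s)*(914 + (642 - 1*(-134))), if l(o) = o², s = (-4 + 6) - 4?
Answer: 0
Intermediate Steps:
s = -2 (s = 2 - 4 = -2)
l(2 + s)*(914 + (642 - 1*(-134))) = (2 - 2)²*(914 + (642 - 1*(-134))) = 0²*(914 + (642 + 134)) = 0*(914 + 776) = 0*1690 = 0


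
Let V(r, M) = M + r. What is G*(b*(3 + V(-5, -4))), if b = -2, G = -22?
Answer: -264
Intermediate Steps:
G*(b*(3 + V(-5, -4))) = -(-44)*(3 + (-4 - 5)) = -(-44)*(3 - 9) = -(-44)*(-6) = -22*12 = -264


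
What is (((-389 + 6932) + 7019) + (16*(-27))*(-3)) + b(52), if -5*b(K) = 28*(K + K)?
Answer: 71378/5 ≈ 14276.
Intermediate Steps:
b(K) = -56*K/5 (b(K) = -28*(K + K)/5 = -28*2*K/5 = -56*K/5)
(((-389 + 6932) + 7019) + (16*(-27))*(-3)) + b(52) = (((-389 + 6932) + 7019) + (16*(-27))*(-3)) - 56/5*52 = ((6543 + 7019) - 432*(-3)) - 2912/5 = (13562 + 1296) - 2912/5 = 14858 - 2912/5 = 71378/5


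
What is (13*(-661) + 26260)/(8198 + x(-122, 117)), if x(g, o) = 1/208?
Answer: 408304/189465 ≈ 2.1550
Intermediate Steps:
x(g, o) = 1/208
(13*(-661) + 26260)/(8198 + x(-122, 117)) = (13*(-661) + 26260)/(8198 + 1/208) = (-8593 + 26260)/(1705185/208) = 17667*(208/1705185) = 408304/189465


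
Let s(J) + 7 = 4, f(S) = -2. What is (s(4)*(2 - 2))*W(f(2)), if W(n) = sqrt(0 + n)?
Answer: 0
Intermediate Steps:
s(J) = -3 (s(J) = -7 + 4 = -3)
W(n) = sqrt(n)
(s(4)*(2 - 2))*W(f(2)) = (-3*(2 - 2))*sqrt(-2) = (-3*0)*(I*sqrt(2)) = 0*(I*sqrt(2)) = 0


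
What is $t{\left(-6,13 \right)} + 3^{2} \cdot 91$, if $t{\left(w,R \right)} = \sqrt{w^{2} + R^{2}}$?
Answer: $819 + \sqrt{205} \approx 833.32$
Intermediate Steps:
$t{\left(w,R \right)} = \sqrt{R^{2} + w^{2}}$
$t{\left(-6,13 \right)} + 3^{2} \cdot 91 = \sqrt{13^{2} + \left(-6\right)^{2}} + 3^{2} \cdot 91 = \sqrt{169 + 36} + 9 \cdot 91 = \sqrt{205} + 819 = 819 + \sqrt{205}$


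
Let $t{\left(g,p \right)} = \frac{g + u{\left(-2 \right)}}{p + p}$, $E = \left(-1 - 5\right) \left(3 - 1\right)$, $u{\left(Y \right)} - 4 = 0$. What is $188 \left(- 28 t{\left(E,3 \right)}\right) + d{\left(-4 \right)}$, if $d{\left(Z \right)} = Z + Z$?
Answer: $\frac{21032}{3} \approx 7010.7$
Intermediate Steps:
$u{\left(Y \right)} = 4$ ($u{\left(Y \right)} = 4 + 0 = 4$)
$d{\left(Z \right)} = 2 Z$
$E = -12$ ($E = \left(-6\right) 2 = -12$)
$t{\left(g,p \right)} = \frac{4 + g}{2 p}$ ($t{\left(g,p \right)} = \frac{g + 4}{p + p} = \frac{4 + g}{2 p}$)
$188 \left(- 28 t{\left(E,3 \right)}\right) + d{\left(-4 \right)} = 188 \left(- 28 \frac{4 - 12}{2 \cdot 3}\right) + 2 \left(-4\right) = 188 \left(- 28 \cdot \frac{1}{2} \cdot \frac{1}{3} \left(-8\right)\right) - 8 = 188 \left(\left(-28\right) \left(- \frac{4}{3}\right)\right) - 8 = 188 \cdot \frac{112}{3} - 8 = \frac{21056}{3} - 8 = \frac{21032}{3}$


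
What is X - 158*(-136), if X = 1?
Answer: 21489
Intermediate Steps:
X - 158*(-136) = 1 - 158*(-136) = 1 + 21488 = 21489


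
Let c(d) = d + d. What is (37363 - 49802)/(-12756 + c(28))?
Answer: 12439/12700 ≈ 0.97945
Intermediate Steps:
c(d) = 2*d
(37363 - 49802)/(-12756 + c(28)) = (37363 - 49802)/(-12756 + 2*28) = -12439/(-12756 + 56) = -12439/(-12700) = -12439*(-1/12700) = 12439/12700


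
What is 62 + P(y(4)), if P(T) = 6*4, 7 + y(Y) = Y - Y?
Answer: 86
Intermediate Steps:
y(Y) = -7 (y(Y) = -7 + (Y - Y) = -7 + 0 = -7)
P(T) = 24
62 + P(y(4)) = 62 + 24 = 86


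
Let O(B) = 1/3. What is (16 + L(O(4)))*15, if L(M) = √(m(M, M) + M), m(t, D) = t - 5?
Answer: 240 + 5*I*√39 ≈ 240.0 + 31.225*I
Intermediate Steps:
m(t, D) = -5 + t
O(B) = ⅓
L(M) = √(-5 + 2*M) (L(M) = √((-5 + M) + M) = √(-5 + 2*M))
(16 + L(O(4)))*15 = (16 + √(-5 + 2*(⅓)))*15 = (16 + √(-5 + ⅔))*15 = (16 + √(-13/3))*15 = (16 + I*√39/3)*15 = 240 + 5*I*√39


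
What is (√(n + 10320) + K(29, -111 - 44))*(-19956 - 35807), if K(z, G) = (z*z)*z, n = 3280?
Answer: -1360003807 - 1115260*√34 ≈ -1.3665e+9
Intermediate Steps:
K(z, G) = z³ (K(z, G) = z²*z = z³)
(√(n + 10320) + K(29, -111 - 44))*(-19956 - 35807) = (√(3280 + 10320) + 29³)*(-19956 - 35807) = (√13600 + 24389)*(-55763) = (20*√34 + 24389)*(-55763) = (24389 + 20*√34)*(-55763) = -1360003807 - 1115260*√34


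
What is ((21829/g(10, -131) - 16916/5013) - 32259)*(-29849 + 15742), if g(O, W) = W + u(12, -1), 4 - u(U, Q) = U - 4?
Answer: 34394671667786/75195 ≈ 4.5741e+8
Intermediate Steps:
u(U, Q) = 8 - U (u(U, Q) = 4 - (U - 4) = 4 - (-4 + U) = 4 + (4 - U) = 8 - U)
g(O, W) = -4 + W (g(O, W) = W + (8 - 1*12) = W + (8 - 12) = W - 4 = -4 + W)
((21829/g(10, -131) - 16916/5013) - 32259)*(-29849 + 15742) = ((21829/(-4 - 131) - 16916/5013) - 32259)*(-29849 + 15742) = ((21829/(-135) - 16916*1/5013) - 32259)*(-14107) = ((21829*(-1/135) - 16916/5013) - 32259)*(-14107) = ((-21829/135 - 16916/5013) - 32259)*(-14107) = (-12412493/75195 - 32259)*(-14107) = -2438127998/75195*(-14107) = 34394671667786/75195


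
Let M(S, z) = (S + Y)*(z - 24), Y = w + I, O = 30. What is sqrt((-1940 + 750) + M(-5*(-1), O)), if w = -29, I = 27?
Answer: 2*I*sqrt(293) ≈ 34.234*I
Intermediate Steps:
Y = -2 (Y = -29 + 27 = -2)
M(S, z) = (-24 + z)*(-2 + S) (M(S, z) = (S - 2)*(z - 24) = (-2 + S)*(-24 + z) = (-24 + z)*(-2 + S))
sqrt((-1940 + 750) + M(-5*(-1), O)) = sqrt((-1940 + 750) + (48 - (-120)*(-1) - 2*30 - 5*(-1)*30)) = sqrt(-1190 + (48 - 24*5 - 60 + 5*30)) = sqrt(-1190 + (48 - 120 - 60 + 150)) = sqrt(-1190 + 18) = sqrt(-1172) = 2*I*sqrt(293)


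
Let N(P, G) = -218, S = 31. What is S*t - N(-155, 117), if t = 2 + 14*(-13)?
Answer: -5362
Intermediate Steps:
t = -180 (t = 2 - 182 = -180)
S*t - N(-155, 117) = 31*(-180) - 1*(-218) = -5580 + 218 = -5362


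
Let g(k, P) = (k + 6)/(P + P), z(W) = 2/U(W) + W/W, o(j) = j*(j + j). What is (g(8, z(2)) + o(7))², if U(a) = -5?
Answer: 108241/9 ≈ 12027.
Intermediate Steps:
o(j) = 2*j² (o(j) = j*(2*j) = 2*j²)
z(W) = ⅗ (z(W) = 2/(-5) + W/W = 2*(-⅕) + 1 = -⅖ + 1 = ⅗)
g(k, P) = (6 + k)/(2*P) (g(k, P) = (6 + k)/((2*P)) = (6 + k)*(1/(2*P)) = (6 + k)/(2*P))
(g(8, z(2)) + o(7))² = ((6 + 8)/(2*(⅗)) + 2*7²)² = ((½)*(5/3)*14 + 2*49)² = (35/3 + 98)² = (329/3)² = 108241/9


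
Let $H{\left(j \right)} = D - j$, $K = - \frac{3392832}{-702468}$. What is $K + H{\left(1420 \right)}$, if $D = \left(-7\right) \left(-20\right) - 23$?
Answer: $- \frac{75993581}{58539} \approx -1298.2$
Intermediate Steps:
$K = \frac{282736}{58539}$ ($K = \left(-3392832\right) \left(- \frac{1}{702468}\right) = \frac{282736}{58539} \approx 4.8299$)
$D = 117$ ($D = 140 - 23 = 117$)
$H{\left(j \right)} = 117 - j$
$K + H{\left(1420 \right)} = \frac{282736}{58539} + \left(117 - 1420\right) = \frac{282736}{58539} - 1303 = - \frac{75993581}{58539}$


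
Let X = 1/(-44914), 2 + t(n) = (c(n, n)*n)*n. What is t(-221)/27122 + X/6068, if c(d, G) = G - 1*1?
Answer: -1477525255435065/3695889879272 ≈ -399.78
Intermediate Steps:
c(d, G) = -1 + G (c(d, G) = G - 1 = -1 + G)
t(n) = -2 + n**2*(-1 + n) (t(n) = -2 + ((-1 + n)*n)*n = -2 + (n*(-1 + n))*n = -2 + n**2*(-1 + n))
X = -1/44914 ≈ -2.2265e-5
t(-221)/27122 + X/6068 = (-2 + (-221)**2*(-1 - 221))/27122 - 1/44914/6068 = (-2 + 48841*(-222))*(1/27122) - 1/44914*1/6068 = (-2 - 10842702)*(1/27122) - 1/272538152 = -10842704*1/27122 - 1/272538152 = -5421352/13561 - 1/272538152 = -1477525255435065/3695889879272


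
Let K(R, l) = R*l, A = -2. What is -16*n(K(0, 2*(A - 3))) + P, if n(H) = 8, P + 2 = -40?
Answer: -170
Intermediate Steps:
P = -42 (P = -2 - 40 = -42)
-16*n(K(0, 2*(A - 3))) + P = -16*8 - 42 = -128 - 42 = -170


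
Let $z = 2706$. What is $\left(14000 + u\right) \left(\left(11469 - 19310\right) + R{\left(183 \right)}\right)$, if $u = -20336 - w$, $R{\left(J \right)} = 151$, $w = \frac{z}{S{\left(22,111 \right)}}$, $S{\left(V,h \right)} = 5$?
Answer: $52885668$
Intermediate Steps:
$w = \frac{2706}{5} \approx 541.2$
$u = - \frac{104386}{5}$ ($u = -20336 - \frac{2706}{5} = - \frac{104386}{5} \approx -20877.0$)
$\left(14000 + u\right) \left(\left(11469 - 19310\right) + R{\left(183 \right)}\right) = \left(14000 - \frac{104386}{5}\right) \left(\left(11469 - 19310\right) + 151\right) = - \frac{34386 \left(\left(11469 - 19310\right) + 151\right)}{5} = - \frac{34386 \left(-7841 + 151\right)}{5} = \left(- \frac{34386}{5}\right) \left(-7690\right) = 52885668$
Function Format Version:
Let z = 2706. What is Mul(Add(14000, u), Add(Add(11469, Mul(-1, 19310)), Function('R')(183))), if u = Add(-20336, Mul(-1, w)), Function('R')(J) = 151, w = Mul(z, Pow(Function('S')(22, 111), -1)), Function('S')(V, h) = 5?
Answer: 52885668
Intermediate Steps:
w = Rational(2706, 5) (w = Mul(2706, Pow(5, -1)) = Mul(2706, Rational(1, 5)) = Rational(2706, 5) ≈ 541.20)
u = Rational(-104386, 5) (u = Add(-20336, Mul(-1, Rational(2706, 5))) = Add(-20336, Rational(-2706, 5)) = Rational(-104386, 5) ≈ -20877.)
Mul(Add(14000, u), Add(Add(11469, Mul(-1, 19310)), Function('R')(183))) = Mul(Add(14000, Rational(-104386, 5)), Add(Add(11469, Mul(-1, 19310)), 151)) = Mul(Rational(-34386, 5), Add(Add(11469, -19310), 151)) = Mul(Rational(-34386, 5), Add(-7841, 151)) = Mul(Rational(-34386, 5), -7690) = 52885668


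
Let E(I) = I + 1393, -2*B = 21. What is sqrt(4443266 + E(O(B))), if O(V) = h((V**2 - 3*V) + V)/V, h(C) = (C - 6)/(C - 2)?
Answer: sqrt(58212413304353)/3619 ≈ 2108.2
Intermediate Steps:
B = -21/2 (B = -1/2*21 = -21/2 ≈ -10.500)
h(C) = (-6 + C)/(-2 + C)
O(V) = (-6 + V**2 - 2*V)/(V*(-2 + V**2 - 2*V)) (O(V) = ((-6 + ((V**2 - 3*V) + V))/(-2 + ((V**2 - 3*V) + V)))/V = ((-6 + (V**2 - 2*V))/(-2 + (V**2 - 2*V)))/V = ((-6 + V**2 - 2*V)/(-2 + V**2 - 2*V))/V = (-6 + V**2 - 2*V)/(V*(-2 + V**2 - 2*V)))
E(I) = 1393 + I
sqrt(4443266 + E(O(B))) = sqrt(4443266 + (1393 + (-6 - 21*(-2 - 21/2)/2)/((-21/2)*(-2 - 21*(-2 - 21/2)/2)))) = sqrt(4443266 + (1393 - 2*(-6 - 21/2*(-25/2))/(21*(-2 - 21/2*(-25/2))))) = sqrt(4443266 + (1393 - 2*(-6 + 525/4)/(21*(-2 + 525/4)))) = sqrt(4443266 + (1393 - 2/21*501/4/517/4)) = sqrt(4443266 + (1393 - 2/21*4/517*501/4)) = sqrt(4443266 + (1393 - 334/3619)) = sqrt(4443266 + 5040933/3619) = sqrt(16085220587/3619) = sqrt(58212413304353)/3619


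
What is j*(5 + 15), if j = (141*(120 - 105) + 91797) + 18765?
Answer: 2253540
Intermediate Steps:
j = 112677 (j = (141*15 + 91797) + 18765 = (2115 + 91797) + 18765 = 93912 + 18765 = 112677)
j*(5 + 15) = 112677*(5 + 15) = 112677*20 = 2253540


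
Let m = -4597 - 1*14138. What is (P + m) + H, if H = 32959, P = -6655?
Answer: 7569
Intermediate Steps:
m = -18735 (m = -4597 - 14138 = -18735)
(P + m) + H = (-6655 - 18735) + 32959 = -25390 + 32959 = 7569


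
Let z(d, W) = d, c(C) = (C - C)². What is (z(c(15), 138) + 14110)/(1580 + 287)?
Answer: 14110/1867 ≈ 7.5576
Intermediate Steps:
c(C) = 0 (c(C) = 0² = 0)
(z(c(15), 138) + 14110)/(1580 + 287) = (0 + 14110)/(1580 + 287) = 14110/1867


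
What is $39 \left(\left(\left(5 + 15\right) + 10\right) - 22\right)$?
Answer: $312$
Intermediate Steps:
$39 \left(\left(\left(5 + 15\right) + 10\right) - 22\right) = 39 \left(\left(20 + 10\right) - 22\right) = 39 \left(30 - 22\right) = 39 \cdot 8 = 312$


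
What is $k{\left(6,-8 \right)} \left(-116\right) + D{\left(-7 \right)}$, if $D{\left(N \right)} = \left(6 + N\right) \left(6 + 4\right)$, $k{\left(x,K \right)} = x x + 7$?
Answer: $-4998$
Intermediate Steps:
$k{\left(x,K \right)} = 7 + x^{2}$ ($k{\left(x,K \right)} = x^{2} + 7 = 7 + x^{2}$)
$D{\left(N \right)} = 60 + 10 N$ ($D{\left(N \right)} = \left(6 + N\right) 10 = 60 + 10 N$)
$k{\left(6,-8 \right)} \left(-116\right) + D{\left(-7 \right)} = \left(7 + 6^{2}\right) \left(-116\right) + \left(60 + 10 \left(-7\right)\right) = \left(7 + 36\right) \left(-116\right) + \left(60 - 70\right) = 43 \left(-116\right) - 10 = -4988 - 10 = -4998$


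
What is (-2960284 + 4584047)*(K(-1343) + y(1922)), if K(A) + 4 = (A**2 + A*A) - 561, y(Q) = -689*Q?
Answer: 3706198453425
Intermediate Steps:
K(A) = -565 + 2*A**2 (K(A) = -4 + ((A**2 + A*A) - 561) = -4 + ((A**2 + A**2) - 561) = -4 + (2*A**2 - 561) = -4 + (-561 + 2*A**2) = -565 + 2*A**2)
(-2960284 + 4584047)*(K(-1343) + y(1922)) = (-2960284 + 4584047)*((-565 + 2*(-1343)**2) - 689*1922) = 1623763*((-565 + 2*1803649) - 1324258) = 1623763*((-565 + 3607298) - 1324258) = 1623763*(3606733 - 1324258) = 1623763*2282475 = 3706198453425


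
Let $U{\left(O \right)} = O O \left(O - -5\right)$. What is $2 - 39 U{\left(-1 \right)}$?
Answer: $-154$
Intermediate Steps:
$U{\left(O \right)} = O^{2} \left(5 + O\right)$ ($U{\left(O \right)} = O^{2} \left(O + 5\right) = O^{2} \left(5 + O\right)$)
$2 - 39 U{\left(-1 \right)} = 2 - 39 \left(-1\right)^{2} \left(5 - 1\right) = 2 - 39 \cdot 1 \cdot 4 = 2 - 156 = -154$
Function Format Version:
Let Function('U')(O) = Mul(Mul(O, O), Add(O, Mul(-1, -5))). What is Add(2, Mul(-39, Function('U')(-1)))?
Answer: -154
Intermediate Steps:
Function('U')(O) = Mul(Pow(O, 2), Add(5, O)) (Function('U')(O) = Mul(Pow(O, 2), Add(O, 5)) = Mul(Pow(O, 2), Add(5, O)))
Add(2, Mul(-39, Function('U')(-1))) = Add(2, Mul(-39, Mul(Pow(-1, 2), Add(5, -1)))) = Add(2, Mul(-39, Mul(1, 4))) = Add(2, Mul(-39, 4)) = Add(2, -156) = -154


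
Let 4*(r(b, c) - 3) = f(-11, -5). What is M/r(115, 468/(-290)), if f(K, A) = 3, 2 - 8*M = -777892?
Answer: 129649/5 ≈ 25930.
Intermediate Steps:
M = 388947/4 (M = 1/4 - 1/8*(-777892) = 1/4 + 194473/2 = 388947/4 ≈ 97237.)
r(b, c) = 15/4 (r(b, c) = 3 + (1/4)*3 = 3 + 3/4 = 15/4)
M/r(115, 468/(-290)) = 388947/(4*(15/4)) = (388947/4)*(4/15) = 129649/5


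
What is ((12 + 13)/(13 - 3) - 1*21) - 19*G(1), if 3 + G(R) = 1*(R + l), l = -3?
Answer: 153/2 ≈ 76.500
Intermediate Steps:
G(R) = -6 + R (G(R) = -3 + 1*(R - 3) = -3 + 1*(-3 + R) = -3 + (-3 + R) = -6 + R)
((12 + 13)/(13 - 3) - 1*21) - 19*G(1) = ((12 + 13)/(13 - 3) - 1*21) - 19*(-6 + 1) = (25/10 - 21) - 19*(-5) = (25*(⅒) - 21) + 95 = (5/2 - 21) + 95 = -37/2 + 95 = 153/2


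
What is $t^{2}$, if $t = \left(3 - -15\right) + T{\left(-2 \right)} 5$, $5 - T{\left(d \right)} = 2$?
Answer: $1089$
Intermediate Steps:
$T{\left(d \right)} = 3$ ($T{\left(d \right)} = 5 - 2 = 3$)
$t = 33$ ($t = \left(3 - -15\right) + 3 \cdot 5 = \left(3 + 15\right) + 15 = 18 + 15 = 33$)
$t^{2} = 33^{2} = 1089$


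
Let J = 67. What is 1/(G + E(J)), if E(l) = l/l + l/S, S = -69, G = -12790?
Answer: -69/882508 ≈ -7.8186e-5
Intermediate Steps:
E(l) = 1 - l/69 (E(l) = l/l + l/(-69) = 1 + l*(-1/69) = 1 - l/69)
1/(G + E(J)) = 1/(-12790 + (1 - 1/69*67)) = 1/(-12790 + (1 - 67/69)) = 1/(-12790 + 2/69) = 1/(-882508/69) = -69/882508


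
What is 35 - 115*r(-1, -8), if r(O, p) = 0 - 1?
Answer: 150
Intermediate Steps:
r(O, p) = -1
35 - 115*r(-1, -8) = 35 - 115*(-1) = 35 + 115 = 150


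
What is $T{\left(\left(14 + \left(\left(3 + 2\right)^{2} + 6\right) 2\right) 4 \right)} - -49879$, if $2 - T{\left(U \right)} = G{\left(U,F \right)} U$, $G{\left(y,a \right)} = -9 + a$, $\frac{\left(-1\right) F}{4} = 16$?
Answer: $72073$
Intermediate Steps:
$F = -64$ ($F = \left(-4\right) 16 = -64$)
$T{\left(U \right)} = 2 + 73 U$ ($T{\left(U \right)} = 2 - \left(-9 - 64\right) U = 2 - - 73 U = 2 + 73 U$)
$T{\left(\left(14 + \left(\left(3 + 2\right)^{2} + 6\right) 2\right) 4 \right)} - -49879 = \left(2 + 73 \left(14 + \left(\left(3 + 2\right)^{2} + 6\right) 2\right) 4\right) - -49879 = \left(2 + 73 \left(14 + \left(5^{2} + 6\right) 2\right) 4\right) + 49879 = \left(2 + 73 \left(14 + \left(25 + 6\right) 2\right) 4\right) + 49879 = \left(2 + 73 \left(14 + 31 \cdot 2\right) 4\right) + 49879 = \left(2 + 73 \left(14 + 62\right) 4\right) + 49879 = \left(2 + 73 \cdot 76 \cdot 4\right) + 49879 = \left(2 + 73 \cdot 304\right) + 49879 = \left(2 + 22192\right) + 49879 = 22194 + 49879 = 72073$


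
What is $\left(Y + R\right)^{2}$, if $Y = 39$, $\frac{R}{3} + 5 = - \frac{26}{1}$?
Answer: $2916$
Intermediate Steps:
$R = -93$ ($R = -15 + 3 \left(- \frac{26}{1}\right) = -15 + 3 \left(\left(-26\right) 1\right) = -15 + 3 \left(-26\right) = -15 - 78 = -93$)
$\left(Y + R\right)^{2} = \left(39 - 93\right)^{2} = \left(-54\right)^{2} = 2916$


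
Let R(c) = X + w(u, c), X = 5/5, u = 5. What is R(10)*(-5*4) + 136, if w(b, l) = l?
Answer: -84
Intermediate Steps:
X = 1 (X = 5*(1/5) = 1)
R(c) = 1 + c
R(10)*(-5*4) + 136 = (1 + 10)*(-5*4) + 136 = 11*(-20) + 136 = -220 + 136 = -84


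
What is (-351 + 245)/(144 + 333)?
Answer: -2/9 ≈ -0.22222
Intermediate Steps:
(-351 + 245)/(144 + 333) = -106/477 = -106*1/477 = -2/9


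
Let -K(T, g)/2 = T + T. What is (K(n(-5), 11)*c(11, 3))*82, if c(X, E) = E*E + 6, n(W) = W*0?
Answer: 0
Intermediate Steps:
n(W) = 0
K(T, g) = -4*T (K(T, g) = -2*(T + T) = -4*T)
c(X, E) = 6 + E² (c(X, E) = E² + 6 = 6 + E²)
(K(n(-5), 11)*c(11, 3))*82 = ((-4*0)*(6 + 3²))*82 = (0*(6 + 9))*82 = (0*15)*82 = 0*82 = 0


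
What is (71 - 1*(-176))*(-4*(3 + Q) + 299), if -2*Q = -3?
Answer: 69407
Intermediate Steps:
Q = 3/2 (Q = -1/2*(-3) = 3/2 ≈ 1.5000)
(71 - 1*(-176))*(-4*(3 + Q) + 299) = (71 - 1*(-176))*(-4*(3 + 3/2) + 299) = (71 + 176)*(-4*9/2 + 299) = 247*(-18 + 299) = 247*281 = 69407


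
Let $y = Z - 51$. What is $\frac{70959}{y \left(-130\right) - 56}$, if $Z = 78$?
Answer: $- \frac{70959}{3566} \approx -19.899$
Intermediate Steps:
$y = 27$ ($y = 78 - 51 = 27$)
$\frac{70959}{y \left(-130\right) - 56} = \frac{70959}{27 \left(-130\right) - 56} = \frac{70959}{-3510 - 56} = \frac{70959}{-3566} = 70959 \left(- \frac{1}{3566}\right) = - \frac{70959}{3566}$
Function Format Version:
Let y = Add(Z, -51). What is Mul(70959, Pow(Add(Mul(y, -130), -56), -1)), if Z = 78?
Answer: Rational(-70959, 3566) ≈ -19.899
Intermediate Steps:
y = 27 (y = Add(78, -51) = 27)
Mul(70959, Pow(Add(Mul(y, -130), -56), -1)) = Mul(70959, Pow(Add(Mul(27, -130), -56), -1)) = Mul(70959, Pow(Add(-3510, -56), -1)) = Mul(70959, Pow(-3566, -1)) = Mul(70959, Rational(-1, 3566)) = Rational(-70959, 3566)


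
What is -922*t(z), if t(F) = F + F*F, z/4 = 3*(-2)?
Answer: -508944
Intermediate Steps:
z = -24 (z = 4*(3*(-2)) = 4*(-6) = -24)
t(F) = F + F**2
-922*t(z) = -(-22128)*(1 - 24) = -(-22128)*(-23) = -922*552 = -508944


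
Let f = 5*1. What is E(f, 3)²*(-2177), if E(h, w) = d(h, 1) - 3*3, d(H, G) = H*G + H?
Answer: -2177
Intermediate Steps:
d(H, G) = H + G*H (d(H, G) = G*H + H = H + G*H)
f = 5
E(h, w) = -9 + 2*h (E(h, w) = h*(1 + 1) - 3*3 = h*2 - 9 = 2*h - 9 = -9 + 2*h)
E(f, 3)²*(-2177) = (-9 + 2*5)²*(-2177) = (-9 + 10)²*(-2177) = 1²*(-2177) = 1*(-2177) = -2177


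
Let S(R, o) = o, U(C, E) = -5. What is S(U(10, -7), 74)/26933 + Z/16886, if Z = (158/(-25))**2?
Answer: 726666456/142122074375 ≈ 0.0051130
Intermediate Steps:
Z = 24964/625 (Z = (158*(-1/25))**2 = (-158/25)**2 = 24964/625 ≈ 39.942)
S(U(10, -7), 74)/26933 + Z/16886 = 74/26933 + (24964/625)/16886 = 74*(1/26933) + (24964/625)*(1/16886) = 74/26933 + 12482/5276875 = 726666456/142122074375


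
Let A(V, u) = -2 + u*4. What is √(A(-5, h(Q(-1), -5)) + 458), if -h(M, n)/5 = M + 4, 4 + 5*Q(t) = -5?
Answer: 2*√103 ≈ 20.298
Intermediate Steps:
Q(t) = -9/5 (Q(t) = -⅘ + (⅕)*(-5) = -⅘ - 1 = -9/5)
h(M, n) = -20 - 5*M (h(M, n) = -5*(M + 4) = -5*(4 + M) = -20 - 5*M)
A(V, u) = -2 + 4*u
√(A(-5, h(Q(-1), -5)) + 458) = √((-2 + 4*(-20 - 5*(-9/5))) + 458) = √((-2 + 4*(-20 + 9)) + 458) = √((-2 + 4*(-11)) + 458) = √((-2 - 44) + 458) = √(-46 + 458) = √412 = 2*√103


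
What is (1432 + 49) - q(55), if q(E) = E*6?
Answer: 1151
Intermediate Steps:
q(E) = 6*E
(1432 + 49) - q(55) = (1432 + 49) - 6*55 = 1481 - 1*330 = 1481 - 330 = 1151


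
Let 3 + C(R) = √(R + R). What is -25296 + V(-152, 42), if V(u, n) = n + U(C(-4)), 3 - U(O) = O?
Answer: -25248 - 2*I*√2 ≈ -25248.0 - 2.8284*I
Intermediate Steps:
C(R) = -3 + √2*√R (C(R) = -3 + √(R + R) = -3 + √(2*R) = -3 + √2*√R)
U(O) = 3 - O
V(u, n) = 6 + n - 2*I*√2 (V(u, n) = n + (3 - (-3 + √2*√(-4))) = n + (3 - (-3 + √2*(2*I))) = n + (3 - (-3 + 2*I*√2)) = n + (3 + (3 - 2*I*√2)) = n + (6 - 2*I*√2) = 6 + n - 2*I*√2)
-25296 + V(-152, 42) = -25296 + (6 + 42 - 2*I*√2) = -25296 + (48 - 2*I*√2) = -25248 - 2*I*√2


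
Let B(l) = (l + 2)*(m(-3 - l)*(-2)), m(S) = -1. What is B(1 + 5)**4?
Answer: 65536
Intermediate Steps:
B(l) = 4 + 2*l (B(l) = (l + 2)*(-1*(-2)) = (2 + l)*2 = 4 + 2*l)
B(1 + 5)**4 = (4 + 2*(1 + 5))**4 = (4 + 2*6)**4 = (4 + 12)**4 = 16**4 = 65536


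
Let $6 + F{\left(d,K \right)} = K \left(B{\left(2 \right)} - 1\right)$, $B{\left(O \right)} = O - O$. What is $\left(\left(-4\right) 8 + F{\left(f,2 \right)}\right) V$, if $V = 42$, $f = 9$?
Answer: $-1680$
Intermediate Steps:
$B{\left(O \right)} = 0$
$F{\left(d,K \right)} = -6 - K$ ($F{\left(d,K \right)} = -6 + K \left(0 - 1\right) = -6 + K \left(-1\right) = -6 - K$)
$\left(\left(-4\right) 8 + F{\left(f,2 \right)}\right) V = \left(\left(-4\right) 8 - 8\right) 42 = \left(-32 - 8\right) 42 = \left(-40\right) 42 = -1680$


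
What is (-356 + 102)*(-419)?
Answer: 106426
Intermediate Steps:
(-356 + 102)*(-419) = -254*(-419) = 106426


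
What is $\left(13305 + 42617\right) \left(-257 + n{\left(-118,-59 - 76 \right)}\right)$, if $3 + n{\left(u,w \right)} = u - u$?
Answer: $-14539720$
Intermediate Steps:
$n{\left(u,w \right)} = -3$ ($n{\left(u,w \right)} = -3 + \left(u - u\right) = -3 + 0 = -3$)
$\left(13305 + 42617\right) \left(-257 + n{\left(-118,-59 - 76 \right)}\right) = \left(13305 + 42617\right) \left(-257 - 3\right) = 55922 \left(-260\right) = -14539720$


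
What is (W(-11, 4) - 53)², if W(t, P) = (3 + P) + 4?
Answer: 1764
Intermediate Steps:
W(t, P) = 7 + P
(W(-11, 4) - 53)² = ((7 + 4) - 53)² = (11 - 53)² = (-42)² = 1764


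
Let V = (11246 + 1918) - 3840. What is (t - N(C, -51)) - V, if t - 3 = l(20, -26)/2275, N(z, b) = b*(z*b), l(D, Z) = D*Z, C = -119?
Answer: 10506922/35 ≈ 3.0020e+5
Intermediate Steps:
N(z, b) = z*b² (N(z, b) = b*(b*z) = z*b²)
t = 97/35 (t = 3 + (20*(-26))/2275 = 3 - 520*1/2275 = 3 - 8/35 = 97/35 ≈ 2.7714)
V = 9324 (V = 13164 - 3840 = 9324)
(t - N(C, -51)) - V = (97/35 - (-119)*(-51)²) - 1*9324 = (97/35 - (-119)*2601) - 9324 = (97/35 - 1*(-309519)) - 9324 = (97/35 + 309519) - 9324 = 10833262/35 - 9324 = 10506922/35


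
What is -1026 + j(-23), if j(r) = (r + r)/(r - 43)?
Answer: -33835/33 ≈ -1025.3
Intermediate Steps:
j(r) = 2*r/(-43 + r) (j(r) = (2*r)/(-43 + r) = 2*r/(-43 + r))
-1026 + j(-23) = -1026 + 2*(-23)/(-43 - 23) = -1026 + 2*(-23)/(-66) = -1026 + 2*(-23)*(-1/66) = -1026 + 23/33 = -33835/33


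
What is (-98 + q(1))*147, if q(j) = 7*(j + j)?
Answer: -12348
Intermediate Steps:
q(j) = 14*j (q(j) = 7*(2*j) = 14*j)
(-98 + q(1))*147 = (-98 + 14*1)*147 = (-98 + 14)*147 = -84*147 = -12348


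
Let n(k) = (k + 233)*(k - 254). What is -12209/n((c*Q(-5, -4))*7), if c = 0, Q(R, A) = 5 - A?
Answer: 12209/59182 ≈ 0.20630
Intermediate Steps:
n(k) = (-254 + k)*(233 + k) (n(k) = (233 + k)*(-254 + k) = (-254 + k)*(233 + k))
-12209/n((c*Q(-5, -4))*7) = -12209/(-59182 + ((0*(5 - 1*(-4)))*7)² - 21*0*(5 - 1*(-4))*7) = -12209/(-59182 + ((0*(5 + 4))*7)² - 21*0*(5 + 4)*7) = -12209/(-59182 + ((0*9)*7)² - 21*0*9*7) = -12209/(-59182 + (0*7)² - 0*7) = -12209/(-59182 + 0² - 21*0) = -12209/(-59182 + 0 + 0) = -12209/(-59182) = -12209*(-1/59182) = 12209/59182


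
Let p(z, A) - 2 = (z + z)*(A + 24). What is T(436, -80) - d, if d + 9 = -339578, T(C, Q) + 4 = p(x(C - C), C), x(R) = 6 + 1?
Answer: 346025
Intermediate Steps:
x(R) = 7
p(z, A) = 2 + 2*z*(24 + A) (p(z, A) = 2 + (z + z)*(A + 24) = 2 + (2*z)*(24 + A) = 2 + 2*z*(24 + A))
T(C, Q) = 334 + 14*C (T(C, Q) = -4 + (2 + 48*7 + 2*C*7) = -4 + (2 + 336 + 14*C) = -4 + (338 + 14*C) = 334 + 14*C)
d = -339587 (d = -9 - 339578 = -339587)
T(436, -80) - d = (334 + 14*436) - 1*(-339587) = (334 + 6104) + 339587 = 6438 + 339587 = 346025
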